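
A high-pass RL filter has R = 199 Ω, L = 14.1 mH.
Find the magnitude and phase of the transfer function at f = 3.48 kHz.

Step 1 — Angular frequency: ω = 2π·3480 = 2.187e+04 rad/s.
Step 2 — Transfer function: H(jω) = jωL/(R + jωL).
Step 3 — Numerator jωL = j·308.3; denominator R + jωL = 199 + j308.3.
Step 4 — H = 0.7059 + j0.4556.
Step 5 — Magnitude: |H| = 0.8402 (-1.5 dB); phase: φ = 32.8°.

|H| = 0.8402 (-1.5 dB), φ = 32.8°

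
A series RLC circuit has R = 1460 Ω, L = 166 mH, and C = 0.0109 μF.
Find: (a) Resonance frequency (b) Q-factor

Step 1 — Resonance condition Im(Z)=0 gives ω₀ = 1/√(LC).
Step 2 — ω₀ = 1/√(0.166·1.09e-08) = 2.351e+04 rad/s.
Step 3 — f₀ = ω₀/(2π) = 3742 Hz.
Step 4 — Series Q: Q = ω₀L/R = 2.351e+04·0.166/1460 = 2.673.

(a) f₀ = 3742 Hz  (b) Q = 2.673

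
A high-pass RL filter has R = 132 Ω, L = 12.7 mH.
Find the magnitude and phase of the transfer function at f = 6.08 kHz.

Step 1 — Angular frequency: ω = 2π·6080 = 3.82e+04 rad/s.
Step 2 — Transfer function: H(jω) = jωL/(R + jωL).
Step 3 — Numerator jωL = j·485.2; denominator R + jωL = 132 + j485.2.
Step 4 — H = 0.9311 + j0.2533.
Step 5 — Magnitude: |H| = 0.9649 (-0.3 dB); phase: φ = 15.2°.

|H| = 0.9649 (-0.3 dB), φ = 15.2°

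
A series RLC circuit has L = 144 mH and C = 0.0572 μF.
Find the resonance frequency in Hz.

Step 1 — Resonance condition Im(Z)=0 gives ω₀ = 1/√(LC).
Step 2 — ω₀ = 1/√(0.144·5.72e-08) = 1.102e+04 rad/s.
Step 3 — f₀ = ω₀/(2π) = 1754 Hz.

f₀ = 1754 Hz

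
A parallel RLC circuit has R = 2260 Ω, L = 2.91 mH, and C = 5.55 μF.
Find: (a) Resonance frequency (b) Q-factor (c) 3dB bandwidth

Step 1 — Resonance: ω₀ = 1/√(LC) = 1/√(0.00291·5.55e-06) = 7869 rad/s.
Step 2 — f₀ = ω₀/(2π) = 1252 Hz.
Step 3 — Parallel Q: Q = R/(ω₀L) = 2260/(7869·0.00291) = 98.7.
Step 4 — Bandwidth: Δω = ω₀/Q = 79.73 rad/s; BW = Δω/(2π) = 12.69 Hz.

(a) f₀ = 1252 Hz  (b) Q = 98.7  (c) BW = 12.69 Hz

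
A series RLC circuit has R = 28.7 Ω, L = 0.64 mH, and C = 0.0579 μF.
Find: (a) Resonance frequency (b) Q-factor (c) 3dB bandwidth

Step 1 — Resonance: ω₀ = 1/√(LC) = 1/√(0.00064·5.79e-08) = 1.643e+05 rad/s.
Step 2 — f₀ = ω₀/(2π) = 2.615e+04 Hz.
Step 3 — Series Q: Q = ω₀L/R = 1.643e+05·0.00064/28.7 = 3.663.
Step 4 — Bandwidth: Δω = ω₀/Q = 4.484e+04 rad/s; BW = Δω/(2π) = 7137 Hz.

(a) f₀ = 2.615e+04 Hz  (b) Q = 3.663  (c) BW = 7137 Hz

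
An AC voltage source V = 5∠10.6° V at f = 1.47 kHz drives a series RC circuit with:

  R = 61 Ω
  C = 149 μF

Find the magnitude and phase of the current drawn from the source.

Step 1 — Angular frequency: ω = 2π·f = 2π·1470 = 9236 rad/s.
Step 2 — Component impedances:
  R: Z = R = 61 Ω
  C: Z = 1/(jωC) = -j/(ω·C) = 0 - j0.7266 Ω
Step 3 — Series combination: Z_total = R + C = 61 - j0.7266 Ω = 61∠-0.7° Ω.
Step 4 — Source phasor: V = 5∠10.6° V = 4.915 + j0.9198 V.
Step 5 — Ohm's law: I = V / Z_total = (4.915 + j0.9198) / (61 - j0.7266) = 0.08038 + j0.01604 A.
Step 6 — Convert to polar: |I| = 0.08196 A, ∠I = 11.3°.

I = 0.08196∠11.3° A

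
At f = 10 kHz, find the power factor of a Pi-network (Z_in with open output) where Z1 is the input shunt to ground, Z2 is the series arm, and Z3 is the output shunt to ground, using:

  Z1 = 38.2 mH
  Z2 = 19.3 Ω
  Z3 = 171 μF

Step 1 — Angular frequency: ω = 2π·f = 2π·1e+04 = 6.283e+04 rad/s.
Step 2 — Component impedances:
  Z1: Z = jωL = j·6.283e+04·0.0382 = 0 + j2400 Ω
  Z2: Z = R = 19.3 Ω
  Z3: Z = 1/(jωC) = -j/(ω·C) = 0 - j0.09307 Ω
Step 3 — With open output, the series arm Z2 and the output shunt Z3 appear in series to ground: Z2 + Z3 = 19.3 - j0.09307 Ω.
Step 4 — Parallel with input shunt Z1: Z_in = Z1 || (Z2 + Z3) = 19.3 + j0.06212 Ω = 19.3∠0.2° Ω.
Step 5 — Power factor: PF = cos(φ) = Re(Z)/|Z| = 19.3/19.3 = 1.
Step 6 — Type: Im(Z) = 0.06212 ⇒ lagging (phase φ = 0.2°).

PF = 1 (lagging, φ = 0.2°)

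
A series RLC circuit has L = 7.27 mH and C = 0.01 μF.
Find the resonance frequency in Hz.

Step 1 — Resonance condition Im(Z)=0 gives ω₀ = 1/√(LC).
Step 2 — ω₀ = 1/√(0.00727·1e-08) = 1.173e+05 rad/s.
Step 3 — f₀ = ω₀/(2π) = 1.867e+04 Hz.

f₀ = 1.867e+04 Hz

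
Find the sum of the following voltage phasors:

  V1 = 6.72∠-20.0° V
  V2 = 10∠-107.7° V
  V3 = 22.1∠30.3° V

Step 1 — Convert each phasor to rectangular form:
  V1 = 6.72·(cos(-20.0°) + j·sin(-20.0°)) = 6.315 - j2.298 V
  V2 = 10·(cos(-107.7°) + j·sin(-107.7°)) = -3.04 - j9.527 V
  V3 = 22.1·(cos(30.3°) + j·sin(30.3°)) = 19.08 + j11.15 V
Step 2 — Sum components: V_total = 22.36 - j0.6749 V.
Step 3 — Convert to polar: |V_total| = 22.37 V, ∠V_total = -1.7°.

V_total = 22.37∠-1.7° V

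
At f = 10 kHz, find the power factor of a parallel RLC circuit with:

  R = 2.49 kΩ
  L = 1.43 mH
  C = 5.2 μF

Step 1 — Angular frequency: ω = 2π·f = 2π·1e+04 = 6.283e+04 rad/s.
Step 2 — Component impedances:
  R: Z = R = 2490 Ω
  L: Z = jωL = j·6.283e+04·0.00143 = 0 + j89.85 Ω
  C: Z = 1/(jωC) = -j/(ω·C) = 0 - j3.061 Ω
Step 3 — Parallel combination: 1/Z_total = 1/R + 1/L + 1/C; Z_total = 0.004032 - j3.169 Ω = 3.169∠-89.9° Ω.
Step 4 — Power factor: PF = cos(φ) = Re(Z)/|Z| = 0.0040322/3.1686 = 0.001273.
Step 5 — Type: Im(Z) = -3.169 ⇒ leading (phase φ = -89.9°).

PF = 0.001273 (leading, φ = -89.9°)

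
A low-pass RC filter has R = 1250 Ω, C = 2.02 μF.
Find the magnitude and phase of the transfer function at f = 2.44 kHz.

Step 1 — Angular frequency: ω = 2π·2440 = 1.533e+04 rad/s.
Step 2 — Transfer function: H(jω) = 1/(1 + jωRC).
Step 3 — Denominator: 1 + jωRC = 1 + j·1.533e+04·1250·2.02e-06 = 1 + j38.71.
Step 4 — H = 0.0006669 - j0.02582.
Step 5 — Magnitude: |H| = 0.02582 (-31.8 dB); phase: φ = -88.5°.

|H| = 0.02582 (-31.8 dB), φ = -88.5°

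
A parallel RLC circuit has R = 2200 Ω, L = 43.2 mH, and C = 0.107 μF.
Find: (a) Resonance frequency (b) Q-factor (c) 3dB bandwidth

Step 1 — Resonance: ω₀ = 1/√(LC) = 1/√(0.0432·1.07e-07) = 1.471e+04 rad/s.
Step 2 — f₀ = ω₀/(2π) = 2341 Hz.
Step 3 — Parallel Q: Q = R/(ω₀L) = 2200/(1.471e+04·0.0432) = 3.462.
Step 4 — Bandwidth: Δω = ω₀/Q = 4248 rad/s; BW = Δω/(2π) = 676.1 Hz.

(a) f₀ = 2341 Hz  (b) Q = 3.462  (c) BW = 676.1 Hz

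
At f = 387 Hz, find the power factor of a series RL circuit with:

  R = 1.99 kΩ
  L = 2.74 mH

Step 1 — Angular frequency: ω = 2π·f = 2π·387 = 2432 rad/s.
Step 2 — Component impedances:
  R: Z = R = 1990 Ω
  L: Z = jωL = j·2432·0.00274 = 0 + j6.663 Ω
Step 3 — Series combination: Z_total = R + L = 1990 + j6.663 Ω = 1990∠0.2° Ω.
Step 4 — Power factor: PF = cos(φ) = Re(Z)/|Z| = 1990/1990 = 1.
Step 5 — Type: Im(Z) = 6.663 ⇒ lagging (phase φ = 0.2°).

PF = 1 (lagging, φ = 0.2°)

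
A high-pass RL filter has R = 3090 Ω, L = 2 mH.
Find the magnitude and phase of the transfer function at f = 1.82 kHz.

Step 1 — Angular frequency: ω = 2π·1820 = 1.144e+04 rad/s.
Step 2 — Transfer function: H(jω) = jωL/(R + jωL).
Step 3 — Numerator jωL = j·22.87; denominator R + jωL = 3090 + j22.87.
Step 4 — H = 5.478e-05 + j0.007401.
Step 5 — Magnitude: |H| = 0.007401 (-42.6 dB); phase: φ = 89.6°.

|H| = 0.007401 (-42.6 dB), φ = 89.6°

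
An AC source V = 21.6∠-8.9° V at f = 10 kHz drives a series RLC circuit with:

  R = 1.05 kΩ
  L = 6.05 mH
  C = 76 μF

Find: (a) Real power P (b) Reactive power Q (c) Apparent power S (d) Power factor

Step 1 — Angular frequency: ω = 2π·f = 2π·1e+04 = 6.283e+04 rad/s.
Step 2 — Component impedances:
  R: Z = R = 1050 Ω
  L: Z = jωL = j·6.283e+04·0.00605 = 0 + j380.1 Ω
  C: Z = 1/(jωC) = -j/(ω·C) = 0 - j0.2094 Ω
Step 3 — Series combination: Z_total = R + L + C = 1050 + j379.9 Ω = 1117∠19.9° Ω.
Step 4 — Source phasor: V = 21.6∠-8.9° V = 21.34 - j3.342 V.
Step 5 — Current: I = V / Z = 0.01695 - j0.009317 A = 0.01934∠-28.8° A.
Step 6 — Complex power: S = V·I* = 0.3929 + j0.1422 VA.
Step 7 — Real power: P = Re(S) = 0.3929 W.
Step 8 — Reactive power: Q = Im(S) = 0.1422 VAR.
Step 9 — Apparent power: |S| = 0.4178 VA.
Step 10 — Power factor: PF = P/|S| = 0.9403 (lagging).

(a) P = 0.3929 W  (b) Q = 0.1422 VAR  (c) S = 0.4178 VA  (d) PF = 0.9403 (lagging)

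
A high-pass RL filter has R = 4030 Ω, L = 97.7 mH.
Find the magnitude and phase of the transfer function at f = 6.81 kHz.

Step 1 — Angular frequency: ω = 2π·6810 = 4.279e+04 rad/s.
Step 2 — Transfer function: H(jω) = jωL/(R + jωL).
Step 3 — Numerator jωL = j·4180; denominator R + jωL = 4030 + j4180.
Step 4 — H = 0.5183 + j0.4997.
Step 5 — Magnitude: |H| = 0.7199 (-2.9 dB); phase: φ = 44.0°.

|H| = 0.7199 (-2.9 dB), φ = 44.0°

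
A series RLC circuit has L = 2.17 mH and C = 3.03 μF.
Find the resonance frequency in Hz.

Step 1 — Resonance condition Im(Z)=0 gives ω₀ = 1/√(LC).
Step 2 — ω₀ = 1/√(0.00217·3.03e-06) = 1.233e+04 rad/s.
Step 3 — f₀ = ω₀/(2π) = 1963 Hz.

f₀ = 1963 Hz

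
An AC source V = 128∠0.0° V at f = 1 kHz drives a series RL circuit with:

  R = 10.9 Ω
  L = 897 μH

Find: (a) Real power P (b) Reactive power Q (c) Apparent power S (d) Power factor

Step 1 — Angular frequency: ω = 2π·f = 2π·1000 = 6283 rad/s.
Step 2 — Component impedances:
  R: Z = R = 10.9 Ω
  L: Z = jωL = j·6283·0.000897 = 0 + j5.636 Ω
Step 3 — Series combination: Z_total = R + L = 10.9 + j5.636 Ω = 12.27∠27.3° Ω.
Step 4 — Source phasor: V = 128∠0.0° V = 128 V.
Step 5 — Current: I = V / Z = 9.266 - j4.791 A = 10.43∠-27.3° A.
Step 6 — Complex power: S = V·I* = 1186 + j613.3 VA.
Step 7 — Real power: P = Re(S) = 1186 W.
Step 8 — Reactive power: Q = Im(S) = 613.3 VAR.
Step 9 — Apparent power: |S| = 1335 VA.
Step 10 — Power factor: PF = P/|S| = 0.8883 (lagging).

(a) P = 1186 W  (b) Q = 613.3 VAR  (c) S = 1335 VA  (d) PF = 0.8883 (lagging)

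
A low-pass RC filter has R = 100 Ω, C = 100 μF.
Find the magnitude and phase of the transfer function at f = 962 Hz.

Step 1 — Angular frequency: ω = 2π·962 = 6044 rad/s.
Step 2 — Transfer function: H(jω) = 1/(1 + jωRC).
Step 3 — Denominator: 1 + jωRC = 1 + j·6044·100·0.0001 = 1 + j60.44.
Step 4 — H = 0.0002736 - j0.01654.
Step 5 — Magnitude: |H| = 0.01654 (-35.6 dB); phase: φ = -89.1°.

|H| = 0.01654 (-35.6 dB), φ = -89.1°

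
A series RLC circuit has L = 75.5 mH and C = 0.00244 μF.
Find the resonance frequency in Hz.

Step 1 — Resonance condition Im(Z)=0 gives ω₀ = 1/√(LC).
Step 2 — ω₀ = 1/√(0.0755·2.44e-09) = 7.368e+04 rad/s.
Step 3 — f₀ = ω₀/(2π) = 1.173e+04 Hz.

f₀ = 1.173e+04 Hz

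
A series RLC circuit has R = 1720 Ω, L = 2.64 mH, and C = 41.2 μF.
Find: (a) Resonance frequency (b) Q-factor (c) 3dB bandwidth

Step 1 — Resonance: ω₀ = 1/√(LC) = 1/√(0.00264·4.12e-05) = 3032 rad/s.
Step 2 — f₀ = ω₀/(2π) = 482.6 Hz.
Step 3 — Series Q: Q = ω₀L/R = 3032·0.00264/1720 = 0.004654.
Step 4 — Bandwidth: Δω = ω₀/Q = 6.515e+05 rad/s; BW = Δω/(2π) = 1.037e+05 Hz.

(a) f₀ = 482.6 Hz  (b) Q = 0.004654  (c) BW = 1.037e+05 Hz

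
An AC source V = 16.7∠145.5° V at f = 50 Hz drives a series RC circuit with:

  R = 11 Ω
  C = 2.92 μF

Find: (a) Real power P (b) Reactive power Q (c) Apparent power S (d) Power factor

Step 1 — Angular frequency: ω = 2π·f = 2π·50 = 314.2 rad/s.
Step 2 — Component impedances:
  R: Z = R = 11 Ω
  C: Z = 1/(jωC) = -j/(ω·C) = 0 - j1090 Ω
Step 3 — Series combination: Z_total = R + C = 11 - j1090 Ω = 1090∠-89.4° Ω.
Step 4 — Source phasor: V = 16.7∠145.5° V = -13.76 + j9.459 V.
Step 5 — Current: I = V / Z = -0.008804 - j0.01254 A = 0.01532∠-125.1° A.
Step 6 — Complex power: S = V·I* = 0.002581 - j0.2558 VA.
Step 7 — Real power: P = Re(S) = 0.002581 W.
Step 8 — Reactive power: Q = Im(S) = -0.2558 VAR.
Step 9 — Apparent power: |S| = 0.2558 VA.
Step 10 — Power factor: PF = P/|S| = 0.01009 (leading).

(a) P = 0.002581 W  (b) Q = -0.2558 VAR  (c) S = 0.2558 VA  (d) PF = 0.01009 (leading)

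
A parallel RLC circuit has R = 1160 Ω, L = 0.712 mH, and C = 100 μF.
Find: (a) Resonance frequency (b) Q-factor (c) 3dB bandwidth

Step 1 — Resonance: ω₀ = 1/√(LC) = 1/√(0.000712·0.0001) = 3748 rad/s.
Step 2 — f₀ = ω₀/(2π) = 596.5 Hz.
Step 3 — Parallel Q: Q = R/(ω₀L) = 1160/(3748·0.000712) = 434.7.
Step 4 — Bandwidth: Δω = ω₀/Q = 8.621 rad/s; BW = Δω/(2π) = 1.372 Hz.

(a) f₀ = 596.5 Hz  (b) Q = 434.7  (c) BW = 1.372 Hz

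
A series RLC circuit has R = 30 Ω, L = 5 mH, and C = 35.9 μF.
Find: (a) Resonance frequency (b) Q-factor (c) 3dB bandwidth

Step 1 — Resonance condition Im(Z)=0 gives ω₀ = 1/√(LC).
Step 2 — ω₀ = 1/√(0.005·3.59e-05) = 2360 rad/s.
Step 3 — f₀ = ω₀/(2π) = 375.7 Hz.
Step 4 — Series Q: Q = ω₀L/R = 2360·0.005/30 = 0.3934.
Step 5 — 3dB bandwidth: Δω = ω₀/Q = 6000 rad/s; BW = Δω/(2π) = 954.9 Hz.

(a) f₀ = 375.7 Hz  (b) Q = 0.3934  (c) BW = 954.9 Hz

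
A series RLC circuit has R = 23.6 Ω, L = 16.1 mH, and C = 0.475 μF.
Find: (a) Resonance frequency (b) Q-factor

Step 1 — Resonance condition Im(Z)=0 gives ω₀ = 1/√(LC).
Step 2 — ω₀ = 1/√(0.0161·4.75e-07) = 1.144e+04 rad/s.
Step 3 — f₀ = ω₀/(2π) = 1820 Hz.
Step 4 — Series Q: Q = ω₀L/R = 1.144e+04·0.0161/23.6 = 7.801.

(a) f₀ = 1820 Hz  (b) Q = 7.801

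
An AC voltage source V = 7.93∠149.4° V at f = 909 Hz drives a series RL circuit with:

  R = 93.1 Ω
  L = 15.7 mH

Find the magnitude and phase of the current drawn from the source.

Step 1 — Angular frequency: ω = 2π·f = 2π·909 = 5711 rad/s.
Step 2 — Component impedances:
  R: Z = R = 93.1 Ω
  L: Z = jωL = j·5711·0.0157 = 0 + j89.67 Ω
Step 3 — Series combination: Z_total = R + L = 93.1 + j89.67 Ω = 129.3∠43.9° Ω.
Step 4 — Source phasor: V = 7.93∠149.4° V = -6.826 + j4.037 V.
Step 5 — Ohm's law: I = V / Z_total = (-6.826 + j4.037) / (93.1 + j89.67) = -0.01637 + j0.05912 A.
Step 6 — Convert to polar: |I| = 0.06135 A, ∠I = 105.5°.

I = 0.06135∠105.5° A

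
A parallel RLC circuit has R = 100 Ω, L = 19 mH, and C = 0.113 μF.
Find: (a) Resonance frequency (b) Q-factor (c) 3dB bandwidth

Step 1 — Resonance: ω₀ = 1/√(LC) = 1/√(0.019·1.13e-07) = 2.158e+04 rad/s.
Step 2 — f₀ = ω₀/(2π) = 3435 Hz.
Step 3 — Parallel Q: Q = R/(ω₀L) = 100/(2.158e+04·0.019) = 0.2439.
Step 4 — Bandwidth: Δω = ω₀/Q = 8.85e+04 rad/s; BW = Δω/(2π) = 1.408e+04 Hz.

(a) f₀ = 3435 Hz  (b) Q = 0.2439  (c) BW = 1.408e+04 Hz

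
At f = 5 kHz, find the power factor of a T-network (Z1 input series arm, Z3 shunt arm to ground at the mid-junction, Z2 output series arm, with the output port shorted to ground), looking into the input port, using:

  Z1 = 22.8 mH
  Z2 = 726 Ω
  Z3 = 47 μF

Step 1 — Angular frequency: ω = 2π·f = 2π·5000 = 3.142e+04 rad/s.
Step 2 — Component impedances:
  Z1: Z = jωL = j·3.142e+04·0.0228 = 0 + j716.3 Ω
  Z2: Z = R = 726 Ω
  Z3: Z = 1/(jωC) = -j/(ω·C) = 0 - j0.6773 Ω
Step 3 — With the output port shorted to ground, the output series arm Z2 runs from the junction to ground; the shunt arm Z3 also runs from the junction to ground. They appear in parallel: Z3 || Z2 = 0.0006318 - j0.6773 Ω.
Step 4 — Series with input arm Z1: Z_in = Z1 + (Z3 || Z2) = 0.0006318 + j715.6 Ω = 715.6∠90.0° Ω.
Step 5 — Power factor: PF = cos(φ) = Re(Z)/|Z| = 0.0006318/715.6 = 8.829e-07.
Step 6 — Type: Im(Z) = 715.6 ⇒ lagging (phase φ = 90.0°).

PF = 8.829e-07 (lagging, φ = 90.0°)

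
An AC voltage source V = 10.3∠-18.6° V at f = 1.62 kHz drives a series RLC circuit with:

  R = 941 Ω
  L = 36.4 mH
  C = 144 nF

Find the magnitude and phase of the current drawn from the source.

Step 1 — Angular frequency: ω = 2π·f = 2π·1620 = 1.018e+04 rad/s.
Step 2 — Component impedances:
  R: Z = R = 941 Ω
  L: Z = jωL = j·1.018e+04·0.0364 = 0 + j370.5 Ω
  C: Z = 1/(jωC) = -j/(ω·C) = 0 - j682.2 Ω
Step 3 — Series combination: Z_total = R + L + C = 941 - j311.7 Ω = 991.3∠-18.3° Ω.
Step 4 — Source phasor: V = 10.3∠-18.6° V = 9.762 - j3.285 V.
Step 5 — Ohm's law: I = V / Z_total = (9.762 - j3.285) / (941 - j311.7) = 0.01039 - j4.907e-05 A.
Step 6 — Convert to polar: |I| = 0.01039 A, ∠I = -0.3°.

I = 0.01039∠-0.3° A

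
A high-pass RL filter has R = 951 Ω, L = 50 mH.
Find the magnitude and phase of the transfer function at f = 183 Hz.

Step 1 — Angular frequency: ω = 2π·183 = 1150 rad/s.
Step 2 — Transfer function: H(jω) = jωL/(R + jωL).
Step 3 — Numerator jωL = j·57.49; denominator R + jωL = 951 + j57.49.
Step 4 — H = 0.003641 + j0.06023.
Step 5 — Magnitude: |H| = 0.06034 (-24.4 dB); phase: φ = 86.5°.

|H| = 0.06034 (-24.4 dB), φ = 86.5°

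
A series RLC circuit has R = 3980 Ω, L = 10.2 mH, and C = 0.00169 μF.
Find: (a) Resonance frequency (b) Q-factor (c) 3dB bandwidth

Step 1 — Resonance: ω₀ = 1/√(LC) = 1/√(0.0102·1.69e-09) = 2.409e+05 rad/s.
Step 2 — f₀ = ω₀/(2π) = 3.833e+04 Hz.
Step 3 — Series Q: Q = ω₀L/R = 2.409e+05·0.0102/3980 = 0.6173.
Step 4 — Bandwidth: Δω = ω₀/Q = 3.902e+05 rad/s; BW = Δω/(2π) = 6.21e+04 Hz.

(a) f₀ = 3.833e+04 Hz  (b) Q = 0.6173  (c) BW = 6.21e+04 Hz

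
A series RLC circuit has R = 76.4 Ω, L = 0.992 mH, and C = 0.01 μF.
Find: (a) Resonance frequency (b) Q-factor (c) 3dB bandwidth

Step 1 — Resonance condition Im(Z)=0 gives ω₀ = 1/√(LC).
Step 2 — ω₀ = 1/√(0.000992·1e-08) = 3.175e+05 rad/s.
Step 3 — f₀ = ω₀/(2π) = 5.053e+04 Hz.
Step 4 — Series Q: Q = ω₀L/R = 3.175e+05·0.000992/76.4 = 4.123.
Step 5 — 3dB bandwidth: Δω = ω₀/Q = 7.702e+04 rad/s; BW = Δω/(2π) = 1.226e+04 Hz.

(a) f₀ = 5.053e+04 Hz  (b) Q = 4.123  (c) BW = 1.226e+04 Hz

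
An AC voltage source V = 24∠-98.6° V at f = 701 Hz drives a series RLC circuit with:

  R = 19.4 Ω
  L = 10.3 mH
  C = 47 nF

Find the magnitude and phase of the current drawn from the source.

Step 1 — Angular frequency: ω = 2π·f = 2π·701 = 4405 rad/s.
Step 2 — Component impedances:
  R: Z = R = 19.4 Ω
  L: Z = jωL = j·4405·0.0103 = 0 + j45.37 Ω
  C: Z = 1/(jωC) = -j/(ω·C) = 0 - j4831 Ω
Step 3 — Series combination: Z_total = R + L + C = 19.4 - j4785 Ω = 4785∠-89.8° Ω.
Step 4 — Source phasor: V = 24∠-98.6° V = -3.589 - j23.73 V.
Step 5 — Ohm's law: I = V / Z_total = (-3.589 - j23.73) / (19.4 - j4785) = 0.004956 - j0.0007701 A.
Step 6 — Convert to polar: |I| = 0.005015 A, ∠I = -8.8°.

I = 0.005015∠-8.8° A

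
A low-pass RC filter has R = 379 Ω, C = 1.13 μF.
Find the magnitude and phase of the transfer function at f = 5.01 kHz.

Step 1 — Angular frequency: ω = 2π·5010 = 3.148e+04 rad/s.
Step 2 — Transfer function: H(jω) = 1/(1 + jωRC).
Step 3 — Denominator: 1 + jωRC = 1 + j·3.148e+04·379·1.13e-06 = 1 + j13.48.
Step 4 — H = 0.005472 - j0.07377.
Step 5 — Magnitude: |H| = 0.07397 (-22.6 dB); phase: φ = -85.8°.

|H| = 0.07397 (-22.6 dB), φ = -85.8°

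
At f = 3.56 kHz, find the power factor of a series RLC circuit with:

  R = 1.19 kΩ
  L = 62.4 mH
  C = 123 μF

Step 1 — Angular frequency: ω = 2π·f = 2π·3560 = 2.237e+04 rad/s.
Step 2 — Component impedances:
  R: Z = R = 1190 Ω
  L: Z = jωL = j·2.237e+04·0.0624 = 0 + j1396 Ω
  C: Z = 1/(jωC) = -j/(ω·C) = 0 - j0.3635 Ω
Step 3 — Series combination: Z_total = R + L + C = 1190 + j1395 Ω = 1834∠49.5° Ω.
Step 4 — Power factor: PF = cos(φ) = Re(Z)/|Z| = 1190/1834 = 0.6489.
Step 5 — Type: Im(Z) = 1395 ⇒ lagging (phase φ = 49.5°).

PF = 0.6489 (lagging, φ = 49.5°)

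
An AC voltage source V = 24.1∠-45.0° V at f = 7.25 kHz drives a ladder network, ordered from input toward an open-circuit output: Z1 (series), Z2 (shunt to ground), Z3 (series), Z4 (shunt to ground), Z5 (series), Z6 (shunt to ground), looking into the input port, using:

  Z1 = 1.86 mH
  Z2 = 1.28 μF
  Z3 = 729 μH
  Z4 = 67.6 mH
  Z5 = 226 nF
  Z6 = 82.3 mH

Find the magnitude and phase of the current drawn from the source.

Step 1 — Angular frequency: ω = 2π·f = 2π·7250 = 4.555e+04 rad/s.
Step 2 — Component impedances:
  Z1: Z = jωL = j·4.555e+04·0.00186 = 0 + j84.73 Ω
  Z2: Z = 1/(jωC) = -j/(ω·C) = 0 - j17.15 Ω
  Z3: Z = jωL = j·4.555e+04·0.000729 = 0 + j33.21 Ω
  Z4: Z = jωL = j·4.555e+04·0.0676 = 0 + j3079 Ω
  Z5: Z = 1/(jωC) = -j/(ω·C) = 0 - j97.13 Ω
  Z6: Z = jωL = j·4.555e+04·0.0823 = 0 + j3749 Ω
Step 3 — Ladder network (open output): work backward from the far end, alternating series and parallel combinations. Z_in = 0 + j67.4 Ω = 67.4∠90.0° Ω.
Step 4 — Source phasor: V = 24.1∠-45.0° V = 17.04 - j17.04 V.
Step 5 — Ohm's law: I = V / Z_total = (17.04 - j17.04) / (0 + j67.4) = -0.2528 - j0.2528 A.
Step 6 — Convert to polar: |I| = 0.3575 A, ∠I = -135.0°.

I = 0.3575∠-135.0° A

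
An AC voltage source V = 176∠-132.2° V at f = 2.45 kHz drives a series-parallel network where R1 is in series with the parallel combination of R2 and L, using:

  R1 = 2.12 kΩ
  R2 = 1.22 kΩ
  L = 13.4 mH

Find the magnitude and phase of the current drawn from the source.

Step 1 — Angular frequency: ω = 2π·f = 2π·2450 = 1.539e+04 rad/s.
Step 2 — Component impedances:
  R1: Z = R = 2120 Ω
  R2: Z = R = 1220 Ω
  L: Z = jωL = j·1.539e+04·0.0134 = 0 + j206.3 Ω
Step 3 — Parallel branch: R2 || L = 1/(1/R2 + 1/L) = 33.91 + j200.5 Ω.
Step 4 — Series with R1: Z_total = R1 + (R2 || L) = 2154 + j200.5 Ω = 2163∠5.3° Ω.
Step 5 — Source phasor: V = 176∠-132.2° V = -118.2 - j130.4 V.
Step 6 — Ohm's law: I = V / Z_total = (-118.2 - j130.4) / (2154 + j200.5) = -0.06 - j0.05495 A.
Step 7 — Convert to polar: |I| = 0.08136 A, ∠I = -137.5°.

I = 0.08136∠-137.5° A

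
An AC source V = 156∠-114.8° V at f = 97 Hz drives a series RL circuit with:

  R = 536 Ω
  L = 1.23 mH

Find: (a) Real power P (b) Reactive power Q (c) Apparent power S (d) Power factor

Step 1 — Angular frequency: ω = 2π·f = 2π·97 = 609.5 rad/s.
Step 2 — Component impedances:
  R: Z = R = 536 Ω
  L: Z = jωL = j·609.5·0.00123 = 0 + j0.7496 Ω
Step 3 — Series combination: Z_total = R + L = 536 + j0.7496 Ω = 536∠0.1° Ω.
Step 4 — Source phasor: V = 156∠-114.8° V = -65.43 - j141.6 V.
Step 5 — Current: I = V / Z = -0.1224 - j0.264 A = 0.291∠-114.9° A.
Step 6 — Complex power: S = V·I* = 45.4 + j0.0635 VA.
Step 7 — Real power: P = Re(S) = 45.4 W.
Step 8 — Reactive power: Q = Im(S) = 0.0635 VAR.
Step 9 — Apparent power: |S| = 45.4 VA.
Step 10 — Power factor: PF = P/|S| = 1 (lagging).

(a) P = 45.4 W  (b) Q = 0.0635 VAR  (c) S = 45.4 VA  (d) PF = 1 (lagging)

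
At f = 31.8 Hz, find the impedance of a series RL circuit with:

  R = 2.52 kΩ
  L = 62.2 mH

Step 1 — Angular frequency: ω = 2π·f = 2π·31.8 = 199.8 rad/s.
Step 2 — Component impedances:
  R: Z = R = 2520 Ω
  L: Z = jωL = j·199.8·0.0622 = 0 + j12.43 Ω
Step 3 — Series combination: Z_total = R + L = 2520 + j12.43 Ω = 2520∠0.3° Ω.

Z = 2520 + j12.43 Ω = 2520∠0.3° Ω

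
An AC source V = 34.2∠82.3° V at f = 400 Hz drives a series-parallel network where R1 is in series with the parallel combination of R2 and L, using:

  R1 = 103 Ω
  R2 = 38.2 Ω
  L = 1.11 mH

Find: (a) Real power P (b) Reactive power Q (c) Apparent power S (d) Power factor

Step 1 — Angular frequency: ω = 2π·f = 2π·400 = 2513 rad/s.
Step 2 — Component impedances:
  R1: Z = R = 103 Ω
  R2: Z = R = 38.2 Ω
  L: Z = jωL = j·2513·0.00111 = 0 + j2.79 Ω
Step 3 — Parallel branch: R2 || L = 1/(1/R2 + 1/L) = 0.2027 + j2.775 Ω.
Step 4 — Series with R1: Z_total = R1 + (R2 || L) = 103.2 + j2.775 Ω = 103.2∠1.5° Ω.
Step 5 — Source phasor: V = 34.2∠82.3° V = 4.582 + j33.89 V.
Step 6 — Current: I = V / Z = 0.05319 + j0.327 A = 0.3313∠80.8° A.
Step 7 — Complex power: S = V·I* = 11.33 + j0.3045 VA.
Step 8 — Real power: P = Re(S) = 11.33 W.
Step 9 — Reactive power: Q = Im(S) = 0.3045 VAR.
Step 10 — Apparent power: |S| = 11.33 VA.
Step 11 — Power factor: PF = P/|S| = 0.9996 (lagging).

(a) P = 11.33 W  (b) Q = 0.3045 VAR  (c) S = 11.33 VA  (d) PF = 0.9996 (lagging)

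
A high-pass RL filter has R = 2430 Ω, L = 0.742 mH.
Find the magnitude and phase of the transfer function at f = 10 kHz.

Step 1 — Angular frequency: ω = 2π·1e+04 = 6.283e+04 rad/s.
Step 2 — Transfer function: H(jω) = jωL/(R + jωL).
Step 3 — Numerator jωL = j·46.62; denominator R + jωL = 2430 + j46.62.
Step 4 — H = 0.000368 + j0.01918.
Step 5 — Magnitude: |H| = 0.01918 (-34.3 dB); phase: φ = 88.9°.

|H| = 0.01918 (-34.3 dB), φ = 88.9°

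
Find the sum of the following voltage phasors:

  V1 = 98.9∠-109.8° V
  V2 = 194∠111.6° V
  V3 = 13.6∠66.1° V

Step 1 — Convert each phasor to rectangular form:
  V1 = 98.9·(cos(-109.8°) + j·sin(-109.8°)) = -33.5 - j93.05 V
  V2 = 194·(cos(111.6°) + j·sin(111.6°)) = -71.42 + j180.4 V
  V3 = 13.6·(cos(66.1°) + j·sin(66.1°)) = 5.51 + j12.43 V
Step 2 — Sum components: V_total = -99.41 + j99.76 V.
Step 3 — Convert to polar: |V_total| = 140.8 V, ∠V_total = 134.9°.

V_total = 140.8∠134.9° V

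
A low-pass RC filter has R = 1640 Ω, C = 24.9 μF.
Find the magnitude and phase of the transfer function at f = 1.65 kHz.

Step 1 — Angular frequency: ω = 2π·1650 = 1.037e+04 rad/s.
Step 2 — Transfer function: H(jω) = 1/(1 + jωRC).
Step 3 — Denominator: 1 + jωRC = 1 + j·1.037e+04·1640·2.49e-05 = 1 + j423.4.
Step 4 — H = 5.579e-06 - j0.002362.
Step 5 — Magnitude: |H| = 0.002362 (-52.5 dB); phase: φ = -89.9°.

|H| = 0.002362 (-52.5 dB), φ = -89.9°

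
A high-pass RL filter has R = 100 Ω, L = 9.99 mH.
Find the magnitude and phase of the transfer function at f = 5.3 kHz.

Step 1 — Angular frequency: ω = 2π·5300 = 3.33e+04 rad/s.
Step 2 — Transfer function: H(jω) = jωL/(R + jωL).
Step 3 — Numerator jωL = j·332.7; denominator R + jωL = 100 + j332.7.
Step 4 — H = 0.9171 + j0.2757.
Step 5 — Magnitude: |H| = 0.9577 (-0.4 dB); phase: φ = 16.7°.

|H| = 0.9577 (-0.4 dB), φ = 16.7°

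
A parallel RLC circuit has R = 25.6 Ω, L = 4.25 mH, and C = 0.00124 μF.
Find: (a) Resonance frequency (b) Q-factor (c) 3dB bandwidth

Step 1 — Resonance: ω₀ = 1/√(LC) = 1/√(0.00425·1.24e-09) = 4.356e+05 rad/s.
Step 2 — f₀ = ω₀/(2π) = 6.933e+04 Hz.
Step 3 — Parallel Q: Q = R/(ω₀L) = 25.6/(4.356e+05·0.00425) = 0.01383.
Step 4 — Bandwidth: Δω = ω₀/Q = 3.15e+07 rad/s; BW = Δω/(2π) = 5.014e+06 Hz.

(a) f₀ = 6.933e+04 Hz  (b) Q = 0.01383  (c) BW = 5.014e+06 Hz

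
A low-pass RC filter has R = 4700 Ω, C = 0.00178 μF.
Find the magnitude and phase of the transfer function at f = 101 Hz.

Step 1 — Angular frequency: ω = 2π·101 = 634.6 rad/s.
Step 2 — Transfer function: H(jω) = 1/(1 + jωRC).
Step 3 — Denominator: 1 + jωRC = 1 + j·634.6·4700·1.78e-09 = 1 + j0.005309.
Step 4 — H = 1 - j0.005309.
Step 5 — Magnitude: |H| = 1 (-0.0 dB); phase: φ = -0.3°.

|H| = 1 (-0.0 dB), φ = -0.3°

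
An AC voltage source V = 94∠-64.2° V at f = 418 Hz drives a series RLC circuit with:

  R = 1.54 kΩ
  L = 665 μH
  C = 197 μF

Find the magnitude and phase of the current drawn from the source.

Step 1 — Angular frequency: ω = 2π·f = 2π·418 = 2626 rad/s.
Step 2 — Component impedances:
  R: Z = R = 1540 Ω
  L: Z = jωL = j·2626·0.000665 = 0 + j1.747 Ω
  C: Z = 1/(jωC) = -j/(ω·C) = 0 - j1.933 Ω
Step 3 — Series combination: Z_total = R + L + C = 1540 - j0.1862 Ω = 1540∠-0.0° Ω.
Step 4 — Source phasor: V = 94∠-64.2° V = 40.91 - j84.63 V.
Step 5 — Ohm's law: I = V / Z_total = (40.91 - j84.63) / (1540 - j0.1862) = 0.02657 - j0.05495 A.
Step 6 — Convert to polar: |I| = 0.06104 A, ∠I = -64.2°.

I = 0.06104∠-64.2° A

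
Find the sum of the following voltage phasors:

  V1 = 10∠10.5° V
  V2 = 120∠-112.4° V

Step 1 — Convert each phasor to rectangular form:
  V1 = 10·(cos(10.5°) + j·sin(10.5°)) = 9.833 + j1.822 V
  V2 = 120·(cos(-112.4°) + j·sin(-112.4°)) = -45.73 - j110.9 V
Step 2 — Sum components: V_total = -35.9 - j109.1 V.
Step 3 — Convert to polar: |V_total| = 114.9 V, ∠V_total = -108.2°.

V_total = 114.9∠-108.2° V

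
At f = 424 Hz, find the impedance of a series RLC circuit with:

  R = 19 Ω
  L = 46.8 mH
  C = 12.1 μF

Step 1 — Angular frequency: ω = 2π·f = 2π·424 = 2664 rad/s.
Step 2 — Component impedances:
  R: Z = R = 19 Ω
  L: Z = jωL = j·2664·0.0468 = 0 + j124.7 Ω
  C: Z = 1/(jωC) = -j/(ω·C) = 0 - j31.02 Ω
Step 3 — Series combination: Z_total = R + L + C = 19 + j93.66 Ω = 95.56∠78.5° Ω.

Z = 19 + j93.66 Ω = 95.56∠78.5° Ω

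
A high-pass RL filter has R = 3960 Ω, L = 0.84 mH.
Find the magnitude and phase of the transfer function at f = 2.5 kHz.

Step 1 — Angular frequency: ω = 2π·2500 = 1.571e+04 rad/s.
Step 2 — Transfer function: H(jω) = jωL/(R + jωL).
Step 3 — Numerator jωL = j·13.19; denominator R + jωL = 3960 + j13.19.
Step 4 — H = 1.11e-05 + j0.003332.
Step 5 — Magnitude: |H| = 0.003332 (-49.5 dB); phase: φ = 89.8°.

|H| = 0.003332 (-49.5 dB), φ = 89.8°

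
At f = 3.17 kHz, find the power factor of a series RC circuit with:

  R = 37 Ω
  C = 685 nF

Step 1 — Angular frequency: ω = 2π·f = 2π·3170 = 1.992e+04 rad/s.
Step 2 — Component impedances:
  R: Z = R = 37 Ω
  C: Z = 1/(jωC) = -j/(ω·C) = 0 - j73.29 Ω
Step 3 — Series combination: Z_total = R + C = 37 - j73.29 Ω = 82.1∠-63.2° Ω.
Step 4 — Power factor: PF = cos(φ) = Re(Z)/|Z| = 37/82.104 = 0.4506.
Step 5 — Type: Im(Z) = -73.29 ⇒ leading (phase φ = -63.2°).

PF = 0.4506 (leading, φ = -63.2°)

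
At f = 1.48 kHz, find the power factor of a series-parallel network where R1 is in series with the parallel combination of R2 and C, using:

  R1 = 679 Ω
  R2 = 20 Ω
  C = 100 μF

Step 1 — Angular frequency: ω = 2π·f = 2π·1480 = 9299 rad/s.
Step 2 — Component impedances:
  R1: Z = R = 679 Ω
  R2: Z = R = 20 Ω
  C: Z = 1/(jωC) = -j/(ω·C) = 0 - j1.075 Ω
Step 3 — Parallel branch: R2 || C = 1/(1/R2 + 1/C) = 0.05765 - j1.072 Ω.
Step 4 — Series with R1: Z_total = R1 + (R2 || C) = 679.1 - j1.072 Ω = 679.1∠-0.1° Ω.
Step 5 — Power factor: PF = cos(φ) = Re(Z)/|Z| = 679.1/679.1 = 1.
Step 6 — Type: Im(Z) = -1.072 ⇒ leading (phase φ = -0.1°).

PF = 1 (leading, φ = -0.1°)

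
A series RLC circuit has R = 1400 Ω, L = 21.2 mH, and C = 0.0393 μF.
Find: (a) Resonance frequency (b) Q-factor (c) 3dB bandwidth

Step 1 — Resonance: ω₀ = 1/√(LC) = 1/√(0.0212·3.93e-08) = 3.464e+04 rad/s.
Step 2 — f₀ = ω₀/(2π) = 5514 Hz.
Step 3 — Series Q: Q = ω₀L/R = 3.464e+04·0.0212/1400 = 0.5246.
Step 4 — Bandwidth: Δω = ω₀/Q = 6.604e+04 rad/s; BW = Δω/(2π) = 1.051e+04 Hz.

(a) f₀ = 5514 Hz  (b) Q = 0.5246  (c) BW = 1.051e+04 Hz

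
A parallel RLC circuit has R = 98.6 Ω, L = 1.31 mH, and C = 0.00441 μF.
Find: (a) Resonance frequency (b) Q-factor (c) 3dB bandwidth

Step 1 — Resonance: ω₀ = 1/√(LC) = 1/√(0.00131·4.41e-09) = 4.16e+05 rad/s.
Step 2 — f₀ = ω₀/(2π) = 6.622e+04 Hz.
Step 3 — Parallel Q: Q = R/(ω₀L) = 98.6/(4.16e+05·0.00131) = 0.1809.
Step 4 — Bandwidth: Δω = ω₀/Q = 2.3e+06 rad/s; BW = Δω/(2π) = 3.66e+05 Hz.

(a) f₀ = 6.622e+04 Hz  (b) Q = 0.1809  (c) BW = 3.66e+05 Hz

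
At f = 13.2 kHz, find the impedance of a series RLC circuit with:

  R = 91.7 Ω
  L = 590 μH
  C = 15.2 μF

Step 1 — Angular frequency: ω = 2π·f = 2π·1.32e+04 = 8.294e+04 rad/s.
Step 2 — Component impedances:
  R: Z = R = 91.7 Ω
  L: Z = jωL = j·8.294e+04·0.00059 = 0 + j48.93 Ω
  C: Z = 1/(jωC) = -j/(ω·C) = 0 - j0.7932 Ω
Step 3 — Series combination: Z_total = R + L + C = 91.7 + j48.14 Ω = 103.6∠27.7° Ω.

Z = 91.7 + j48.14 Ω = 103.6∠27.7° Ω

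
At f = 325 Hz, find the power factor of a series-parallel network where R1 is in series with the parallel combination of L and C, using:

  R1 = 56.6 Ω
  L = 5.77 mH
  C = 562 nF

Step 1 — Angular frequency: ω = 2π·f = 2π·325 = 2042 rad/s.
Step 2 — Component impedances:
  R1: Z = R = 56.6 Ω
  L: Z = jωL = j·2042·0.00577 = 0 + j11.78 Ω
  C: Z = 1/(jωC) = -j/(ω·C) = 0 - j871.4 Ω
Step 3 — Parallel branch: L || C = 1/(1/L + 1/C) = 0 + j11.94 Ω.
Step 4 — Series with R1: Z_total = R1 + (L || C) = 56.6 + j11.94 Ω = 57.85∠11.9° Ω.
Step 5 — Power factor: PF = cos(φ) = Re(Z)/|Z| = 56.6/57.8465 = 0.9785.
Step 6 — Type: Im(Z) = 11.94 ⇒ lagging (phase φ = 11.9°).

PF = 0.9785 (lagging, φ = 11.9°)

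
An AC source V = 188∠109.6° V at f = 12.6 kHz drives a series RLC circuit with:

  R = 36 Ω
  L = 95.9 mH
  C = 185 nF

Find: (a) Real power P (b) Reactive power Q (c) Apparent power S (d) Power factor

Step 1 — Angular frequency: ω = 2π·f = 2π·1.26e+04 = 7.917e+04 rad/s.
Step 2 — Component impedances:
  R: Z = R = 36 Ω
  L: Z = jωL = j·7.917e+04·0.0959 = 0 + j7592 Ω
  C: Z = 1/(jωC) = -j/(ω·C) = 0 - j68.28 Ω
Step 3 — Series combination: Z_total = R + L + C = 36 + j7524 Ω = 7524∠89.7° Ω.
Step 4 — Source phasor: V = 188∠109.6° V = -63.06 + j177.1 V.
Step 5 — Current: I = V / Z = 0.0235 + j0.008494 A = 0.02499∠19.9° A.
Step 6 — Complex power: S = V·I* = 0.02248 + j4.697 VA.
Step 7 — Real power: P = Re(S) = 0.02248 W.
Step 8 — Reactive power: Q = Im(S) = 4.697 VAR.
Step 9 — Apparent power: |S| = 4.697 VA.
Step 10 — Power factor: PF = P/|S| = 0.004785 (lagging).

(a) P = 0.02248 W  (b) Q = 4.697 VAR  (c) S = 4.697 VA  (d) PF = 0.004785 (lagging)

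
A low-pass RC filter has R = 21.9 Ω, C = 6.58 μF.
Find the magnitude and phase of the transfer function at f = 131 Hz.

Step 1 — Angular frequency: ω = 2π·131 = 823.1 rad/s.
Step 2 — Transfer function: H(jω) = 1/(1 + jωRC).
Step 3 — Denominator: 1 + jωRC = 1 + j·823.1·21.9·6.58e-06 = 1 + j0.1186.
Step 4 — H = 0.9861 - j0.117.
Step 5 — Magnitude: |H| = 0.993 (-0.1 dB); phase: φ = -6.8°.

|H| = 0.993 (-0.1 dB), φ = -6.8°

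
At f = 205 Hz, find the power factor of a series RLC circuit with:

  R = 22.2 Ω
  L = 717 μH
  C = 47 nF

Step 1 — Angular frequency: ω = 2π·f = 2π·205 = 1288 rad/s.
Step 2 — Component impedances:
  R: Z = R = 22.2 Ω
  L: Z = jωL = j·1288·0.000717 = 0 + j0.9235 Ω
  C: Z = 1/(jωC) = -j/(ω·C) = 0 - j1.652e+04 Ω
Step 3 — Series combination: Z_total = R + L + C = 22.2 - j1.652e+04 Ω = 1.652e+04∠-89.9° Ω.
Step 4 — Power factor: PF = cos(φ) = Re(Z)/|Z| = 22.2/1.652e+04 = 0.001344.
Step 5 — Type: Im(Z) = -1.652e+04 ⇒ leading (phase φ = -89.9°).

PF = 0.001344 (leading, φ = -89.9°)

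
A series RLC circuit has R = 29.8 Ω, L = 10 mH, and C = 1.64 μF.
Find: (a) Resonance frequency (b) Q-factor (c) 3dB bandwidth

Step 1 — Resonance: ω₀ = 1/√(LC) = 1/√(0.01·1.64e-06) = 7809 rad/s.
Step 2 — f₀ = ω₀/(2π) = 1243 Hz.
Step 3 — Series Q: Q = ω₀L/R = 7809·0.01/29.8 = 2.62.
Step 4 — Bandwidth: Δω = ω₀/Q = 2980 rad/s; BW = Δω/(2π) = 474.3 Hz.

(a) f₀ = 1243 Hz  (b) Q = 2.62  (c) BW = 474.3 Hz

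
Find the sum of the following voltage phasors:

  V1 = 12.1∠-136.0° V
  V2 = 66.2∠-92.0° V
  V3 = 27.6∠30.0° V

Step 1 — Convert each phasor to rectangular form:
  V1 = 12.1·(cos(-136.0°) + j·sin(-136.0°)) = -8.704 - j8.405 V
  V2 = 66.2·(cos(-92.0°) + j·sin(-92.0°)) = -2.31 - j66.16 V
  V3 = 27.6·(cos(30.0°) + j·sin(30.0°)) = 23.9 + j13.8 V
Step 2 — Sum components: V_total = 12.89 - j60.77 V.
Step 3 — Convert to polar: |V_total| = 62.12 V, ∠V_total = -78.0°.

V_total = 62.12∠-78.0° V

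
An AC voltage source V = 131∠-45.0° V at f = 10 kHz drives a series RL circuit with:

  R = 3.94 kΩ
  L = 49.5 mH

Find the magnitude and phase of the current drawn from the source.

Step 1 — Angular frequency: ω = 2π·f = 2π·1e+04 = 6.283e+04 rad/s.
Step 2 — Component impedances:
  R: Z = R = 3940 Ω
  L: Z = jωL = j·6.283e+04·0.0495 = 0 + j3110 Ω
Step 3 — Series combination: Z_total = R + L = 3940 + j3110 Ω = 5020∠38.3° Ω.
Step 4 — Source phasor: V = 131∠-45.0° V = 92.63 - j92.63 V.
Step 5 — Ohm's law: I = V / Z_total = (92.63 - j92.63) / (3940 + j3110) = 0.003051 - j0.02592 A.
Step 6 — Convert to polar: |I| = 0.0261 A, ∠I = -83.3°.

I = 0.0261∠-83.3° A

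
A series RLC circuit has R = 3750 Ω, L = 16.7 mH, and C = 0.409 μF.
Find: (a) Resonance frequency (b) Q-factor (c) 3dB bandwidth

Step 1 — Resonance: ω₀ = 1/√(LC) = 1/√(0.0167·4.09e-07) = 1.21e+04 rad/s.
Step 2 — f₀ = ω₀/(2π) = 1926 Hz.
Step 3 — Series Q: Q = ω₀L/R = 1.21e+04·0.0167/3750 = 0.05388.
Step 4 — Bandwidth: Δω = ω₀/Q = 2.246e+05 rad/s; BW = Δω/(2π) = 3.574e+04 Hz.

(a) f₀ = 1926 Hz  (b) Q = 0.05388  (c) BW = 3.574e+04 Hz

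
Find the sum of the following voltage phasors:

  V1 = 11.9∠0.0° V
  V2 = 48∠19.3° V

Step 1 — Convert each phasor to rectangular form:
  V1 = 11.9·(cos(0.0°) + j·sin(0.0°)) = 11.9 V
  V2 = 48·(cos(19.3°) + j·sin(19.3°)) = 45.3 + j15.86 V
Step 2 — Sum components: V_total = 57.2 + j15.86 V.
Step 3 — Convert to polar: |V_total| = 59.36 V, ∠V_total = 15.5°.

V_total = 59.36∠15.5° V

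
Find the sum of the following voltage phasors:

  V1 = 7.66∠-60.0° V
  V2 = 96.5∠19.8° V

Step 1 — Convert each phasor to rectangular form:
  V1 = 7.66·(cos(-60.0°) + j·sin(-60.0°)) = 3.83 - j6.634 V
  V2 = 96.5·(cos(19.8°) + j·sin(19.8°)) = 90.79 + j32.69 V
Step 2 — Sum components: V_total = 94.62 + j26.05 V.
Step 3 — Convert to polar: |V_total| = 98.15 V, ∠V_total = 15.4°.

V_total = 98.15∠15.4° V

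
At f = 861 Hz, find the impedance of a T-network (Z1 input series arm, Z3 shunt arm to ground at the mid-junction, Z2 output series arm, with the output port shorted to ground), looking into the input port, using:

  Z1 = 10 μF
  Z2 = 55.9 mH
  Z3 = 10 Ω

Step 1 — Angular frequency: ω = 2π·f = 2π·861 = 5410 rad/s.
Step 2 — Component impedances:
  Z1: Z = 1/(jωC) = -j/(ω·C) = 0 - j18.48 Ω
  Z2: Z = jωL = j·5410·0.0559 = 0 + j302.4 Ω
  Z3: Z = R = 10 Ω
Step 3 — With the output port shorted to ground, the output series arm Z2 runs from the junction to ground; the shunt arm Z3 also runs from the junction to ground. They appear in parallel: Z3 || Z2 = 9.989 + j0.3303 Ω.
Step 4 — Series with input arm Z1: Z_in = Z1 + (Z3 || Z2) = 9.989 - j18.15 Ω = 20.72∠-61.2° Ω.

Z = 9.989 - j18.15 Ω = 20.72∠-61.2° Ω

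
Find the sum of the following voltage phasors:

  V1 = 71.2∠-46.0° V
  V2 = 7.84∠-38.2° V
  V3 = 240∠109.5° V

Step 1 — Convert each phasor to rectangular form:
  V1 = 71.2·(cos(-46.0°) + j·sin(-46.0°)) = 49.46 - j51.22 V
  V2 = 7.84·(cos(-38.2°) + j·sin(-38.2°)) = 6.161 - j4.848 V
  V3 = 240·(cos(109.5°) + j·sin(109.5°)) = -80.11 + j226.2 V
Step 2 — Sum components: V_total = -24.49 + j170.2 V.
Step 3 — Convert to polar: |V_total| = 171.9 V, ∠V_total = 98.2°.

V_total = 171.9∠98.2° V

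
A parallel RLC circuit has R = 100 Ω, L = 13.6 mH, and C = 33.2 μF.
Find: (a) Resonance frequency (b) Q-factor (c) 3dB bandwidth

Step 1 — Resonance: ω₀ = 1/√(LC) = 1/√(0.0136·3.32e-05) = 1488 rad/s.
Step 2 — f₀ = ω₀/(2π) = 236.9 Hz.
Step 3 — Parallel Q: Q = R/(ω₀L) = 100/(1488·0.0136) = 4.941.
Step 4 — Bandwidth: Δω = ω₀/Q = 301.2 rad/s; BW = Δω/(2π) = 47.94 Hz.

(a) f₀ = 236.9 Hz  (b) Q = 4.941  (c) BW = 47.94 Hz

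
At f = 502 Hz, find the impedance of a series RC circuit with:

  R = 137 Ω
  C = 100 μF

Step 1 — Angular frequency: ω = 2π·f = 2π·502 = 3154 rad/s.
Step 2 — Component impedances:
  R: Z = R = 137 Ω
  C: Z = 1/(jωC) = -j/(ω·C) = 0 - j3.17 Ω
Step 3 — Series combination: Z_total = R + C = 137 - j3.17 Ω = 137∠-1.3° Ω.

Z = 137 - j3.17 Ω = 137∠-1.3° Ω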